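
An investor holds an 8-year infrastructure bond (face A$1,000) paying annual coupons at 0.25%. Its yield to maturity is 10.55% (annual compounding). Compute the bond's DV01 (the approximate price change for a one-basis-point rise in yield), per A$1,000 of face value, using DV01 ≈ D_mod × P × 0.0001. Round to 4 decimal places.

A$0.3291

Periodic yield y = 0.1055.
  t   CF        PV=CF/(1+0.1055)^t    t·PV
  1         2.50         2.2614         2.2614
  2         2.50         2.0456         4.0912
  3         2.50         1.8504         5.5512
  4         2.50         1.6738         6.6952
  5         2.50         1.5141         7.5704
  6         2.50         1.3696         8.2175
  7         2.50         1.2389         8.6722
  8     1,002.50       449.3807     3,595.0455
  Σ                    461.3344     3,638.1045
P = 461.3344; D_Mac = 7.88605 yrs; D_mod = 7.13347 yrs.
DV01 ≈ 7.13347 × 461.3344 × 0.0001 = 0.329091.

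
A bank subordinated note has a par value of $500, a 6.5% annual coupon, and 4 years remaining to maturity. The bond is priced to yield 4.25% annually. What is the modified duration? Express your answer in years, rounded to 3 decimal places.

3.514 years

Periodic yield y = 0.0425. First find Macaulay duration:
  t   CF        PV=CF/(1+0.0425)^t    t·PV
  1        32.50        31.1751        31.1751
  2        32.50        29.9041        59.8083
  3        32.50        28.6850        86.0551
  4       532.50       450.8326     1,803.3306
  Σ                    540.5969     1,980.3690
P = 540.5969; Macaulay duration = 1,980.3690 / 540.5969 = 3.66330 years.
Modified duration = D_Mac / (1 + y) = 3.66330 / 1.0425 = 3.51396 years.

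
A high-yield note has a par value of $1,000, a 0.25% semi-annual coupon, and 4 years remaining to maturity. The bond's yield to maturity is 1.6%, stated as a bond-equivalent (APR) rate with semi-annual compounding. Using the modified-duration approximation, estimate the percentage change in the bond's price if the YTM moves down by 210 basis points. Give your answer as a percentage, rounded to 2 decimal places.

+8.30%

Periodic yield y = 0.008. Modified duration first:
  t   CF        PV=CF/(1+0.008)^t    t·PV
  1         1.25         1.2401         1.2401
  2         1.25         1.2302         2.4605
  3         1.25         1.2205         3.6614
  4         1.25         1.2108         4.8431
  5         1.25         1.2012         6.0059
  6         1.25         1.1916         7.1499
  7         1.25         1.1822         8.2753
  8     1,001.25       939.4167     7,515.3335
  Σ                    947.8933     7,548.9697
P = 947.8933; D_Mac = 7.96394 half-year periods = 3.98197 yrs; D_mod = 3.98197/(1+0.008) = 3.95037 yrs.
ΔP/P ≈ -D_mod · Δy = -3.95037 × (-0.021) = +0.082958 = +8.2958%.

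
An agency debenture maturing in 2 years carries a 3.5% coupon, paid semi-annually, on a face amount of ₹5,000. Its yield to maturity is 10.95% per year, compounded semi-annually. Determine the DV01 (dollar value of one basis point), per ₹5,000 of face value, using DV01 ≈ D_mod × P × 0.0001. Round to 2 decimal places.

₹0.80

Periodic yield y = 0.05475.
  t   CF        PV=CF/(1+0.05475)^t    t·PV
  1        87.50        82.9580        82.9580
  2        87.50        78.6519       157.3037
  3        87.50        74.5692       223.7076
  4     5,087.50     4,110.6101    16,442.4404
  Σ                  4,346.7892    16,906.4098
P = 4,346.7892; D_Mac = 3.88940 half-year periods = 1.94470 yrs; D_mod = 1.84376 yrs.
DV01 ≈ 1.84376 × 4,346.7892 × 0.0001 = 0.801442.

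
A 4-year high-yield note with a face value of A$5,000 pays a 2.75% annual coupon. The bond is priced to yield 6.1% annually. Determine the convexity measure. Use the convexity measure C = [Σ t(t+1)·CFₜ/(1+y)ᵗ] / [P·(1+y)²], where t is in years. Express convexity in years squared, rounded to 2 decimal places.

With y = 0.061:
  t   CF        PV=CF/(1+0.061)^t    t·PV        t(t+1)·PV
  1       137.50       129.5947       129.5947         259.1894
  2       137.50       122.1439       244.2879         732.8636
  3       137.50       115.1215       345.3646       1,381.4583
  4     5,137.50     4,054.0612    16,216.2448      81,081.2238
  Σ                  4,420.9214    16,935.4919      83,454.7352
P = 4,420.9214.
Convexity = Σ t(t+1)·PV / [P·(1+y)²] = 83,454.7352 / (4,420.9214 × 1.125721) = 16.76901.

16.77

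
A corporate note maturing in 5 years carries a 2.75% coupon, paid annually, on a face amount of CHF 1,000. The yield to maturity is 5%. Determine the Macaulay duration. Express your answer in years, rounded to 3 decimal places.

4.723 years

Periodic yield y = 0.05. Discount each cash flow and weight by its year:
  t   CF        PV=CF/(1+0.05)^t    t·PV
  1        27.50        26.1905        26.1905
  2        27.50        24.9433        49.8866
  3        27.50        23.7555        71.2666
  4        27.50        22.6243        90.4973
  5     1,027.50       805.0731     4,025.3657
  Σ                    902.5868     4,263.2067
Price P = Σ PV = 902.5868.
Macaulay duration = Σ(t·PV) / P = 4,263.2067 / 902.5868 = 4.72332 years.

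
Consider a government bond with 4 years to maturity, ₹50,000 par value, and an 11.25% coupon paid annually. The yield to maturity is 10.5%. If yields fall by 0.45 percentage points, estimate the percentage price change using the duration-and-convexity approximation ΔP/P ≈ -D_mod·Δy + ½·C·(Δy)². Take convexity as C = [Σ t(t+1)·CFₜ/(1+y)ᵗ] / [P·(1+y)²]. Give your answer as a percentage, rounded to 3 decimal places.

+1.414%

With y = 0.105:
  t   CF        PV=CF/(1+0.105)^t    t·PV        t(t+1)·PV
  1     5,625.00     5,090.4977     5,090.4977      10,180.9955
  2     5,625.00     4,606.7853     9,213.5706      27,640.7117
  3     5,625.00     4,169.0365    12,507.1094      50,028.4375
  4    55,625.00    37,309.6274   149,238.5096     746,192.5480
  Σ                 51,175.9469   176,049.6873     834,042.6927
P = 51,175.9469; D_Mac = 3.44009 yrs; D_mod = 3.11320 yrs; C = 13.34744.
Duration effect: -3.11320 × (-0.0045) = +0.014009
Convexity effect: 0.5 × 13.34744 × (-0.0045)² = +0.0001351
ΔP/P ≈ +0.014009 + 0.0001351 = +0.014145 = +1.4145%.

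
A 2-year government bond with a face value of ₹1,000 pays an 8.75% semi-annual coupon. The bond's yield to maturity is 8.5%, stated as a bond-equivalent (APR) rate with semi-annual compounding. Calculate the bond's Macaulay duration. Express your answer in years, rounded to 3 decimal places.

Periodic yield y = 0.0425. Discount each cash flow and weight by its period:
  t   CF        PV=CF/(1+0.0425)^t    t·PV
  1        43.75        41.9664        41.9664
  2        43.75        40.2556        80.5111
  3        43.75        38.6145       115.8434
  4     1,043.75       883.6743     3,534.6973
  Σ                  1,004.5108     3,773.0182
Price P = Σ PV = 1,004.5108.
Macaulay duration = Σ(t·PV) / P = 3,773.0182 / 1,004.5108 = 3.75608 half-year periods.
In years: 3.75608 / 2 = 1.87804 years.

1.878 years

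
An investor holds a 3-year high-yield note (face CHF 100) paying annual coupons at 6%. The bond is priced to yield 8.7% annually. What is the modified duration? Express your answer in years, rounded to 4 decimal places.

2.6007 years

Periodic yield y = 0.087. First find Macaulay duration:
  t   CF        PV=CF/(1+0.087)^t    t·PV
  1         6.00         5.5198         5.5198
  2         6.00         5.0780        10.1560
  3       106.00        82.5310       247.5931
  Σ                     93.1288       263.2688
P = 93.1288; Macaulay duration = 263.2688 / 93.1288 = 2.82693 years.
Modified duration = D_Mac / (1 + y) = 2.82693 / 1.087 = 2.60067 years.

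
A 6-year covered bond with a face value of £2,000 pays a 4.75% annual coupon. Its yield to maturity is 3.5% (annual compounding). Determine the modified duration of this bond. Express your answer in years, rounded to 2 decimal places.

5.20 years

Periodic yield y = 0.035. First find Macaulay duration:
  t   CF        PV=CF/(1+0.035)^t    t·PV
  1        95.00        91.7874        91.7874
  2        95.00        88.6835       177.3670
  3        95.00        85.6846       257.0537
  4        95.00        82.7870       331.1480
  5        95.00        79.9875       399.9373
  6     2,095.00     1,704.2838    10,225.7031
  Σ                  2,133.2138    11,482.9965
P = 2,133.2138; Macaulay duration = 11,482.9965 / 2,133.2138 = 5.38296 years.
Modified duration = D_Mac / (1 + y) = 5.38296 / 1.035 = 5.20092 years.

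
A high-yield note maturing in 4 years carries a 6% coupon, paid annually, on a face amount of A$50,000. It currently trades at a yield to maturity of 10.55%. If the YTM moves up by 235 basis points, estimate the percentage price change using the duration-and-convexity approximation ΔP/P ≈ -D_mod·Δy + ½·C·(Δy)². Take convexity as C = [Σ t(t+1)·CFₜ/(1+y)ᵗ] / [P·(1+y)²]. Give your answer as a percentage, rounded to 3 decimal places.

-7.347%

With y = 0.1055:
  t   CF        PV=CF/(1+0.1055)^t    t·PV        t(t+1)·PV
  1     3,000.00     2,713.7042     2,713.7042       5,427.4084
  2     3,000.00     2,454.7302     4,909.4603      14,728.3810
  3     3,000.00     2,220.4705     6,661.4116      26,645.6464
  4    53,000.00    35,484.6791   141,938.7163     709,693.5817
  Σ                 42,873.5840   156,223.2925     756,495.0176
P = 42,873.5840; D_Mac = 3.64381 yrs; D_mod = 3.29608 yrs; C = 14.43773.
Duration effect: -3.29608 × (+0.0235) = -0.077458
Convexity effect: 0.5 × 14.43773 × (0.0235)² = +0.0039866
ΔP/P ≈ -0.077458 + 0.0039866 = -0.073471 = -7.3471%.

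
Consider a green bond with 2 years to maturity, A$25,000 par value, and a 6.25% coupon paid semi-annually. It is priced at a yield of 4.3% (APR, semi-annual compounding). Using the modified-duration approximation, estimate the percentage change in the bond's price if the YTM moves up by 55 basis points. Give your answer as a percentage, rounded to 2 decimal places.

Periodic yield y = 0.0215. Modified duration first:
  t   CF        PV=CF/(1+0.0215)^t    t·PV
  1       781.25       764.8067       764.8067
  2       781.25       748.7094     1,497.4188
  3       781.25       732.9510     2,198.8529
  4    25,781.25    23,678.2982    94,713.1929
  Σ                 25,924.7653    99,174.2713
P = 25,924.7653; D_Mac = 3.82546 half-year periods = 1.91273 yrs; D_mod = 1.91273/(1+0.0215) = 1.87247 yrs.
ΔP/P ≈ -D_mod · Δy = -1.87247 × (+0.0055) = -0.010299 = -1.0299%.

-1.03%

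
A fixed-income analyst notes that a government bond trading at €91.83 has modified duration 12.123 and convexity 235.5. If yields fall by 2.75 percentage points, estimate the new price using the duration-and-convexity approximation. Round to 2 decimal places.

€130.62

Duration effect: -D_mod·Δy = -12.123 × (-0.0275) = +0.3333825
Convexity effect: ½·C·(Δy)² = 0.5 × 235.5 × (-0.0275)² = +0.0890484375
ΔP/P ≈ +0.3333825 + 0.0890484375 = +0.4224309375
New price ≈ 91.83 × (1 + 0.4224309375) = 130.621832990625.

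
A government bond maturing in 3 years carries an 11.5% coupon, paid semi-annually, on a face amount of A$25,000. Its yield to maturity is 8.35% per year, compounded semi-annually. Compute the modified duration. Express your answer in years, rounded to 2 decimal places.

Periodic yield y = 0.04175. First find Macaulay duration:
  t   CF        PV=CF/(1+0.04175)^t    t·PV
  1     1,437.50     1,379.8896     1,379.8896
  2     1,437.50     1,324.5881     2,649.1761
  3     1,437.50     1,271.5028     3,814.5084
  4     1,437.50     1,220.5451     4,882.1802
  5     1,437.50     1,171.6295     5,858.1476
  6    26,437.50    20,684.2286   124,105.3719
  Σ                 27,052.3837   142,689.2739
P = 27,052.3837; Macaulay duration = 142,689.2739 / 27,052.3837 = 5.27455 half-year periods = 2.63728 years.
Modified duration = D_Mac / (1 + y) = 2.63728 / 1.04175 = 2.53158 years.

2.53 years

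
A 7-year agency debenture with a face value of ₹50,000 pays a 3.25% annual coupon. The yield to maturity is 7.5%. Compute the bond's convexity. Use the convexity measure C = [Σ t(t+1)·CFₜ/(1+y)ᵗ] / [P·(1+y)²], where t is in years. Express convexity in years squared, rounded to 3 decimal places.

41.815

With y = 0.075:
  t   CF        PV=CF/(1+0.075)^t    t·PV        t(t+1)·PV
  1     1,625.00     1,511.6279     1,511.6279       3,023.2558
  2     1,625.00     1,406.1655     2,812.3310       8,436.9930
  3     1,625.00     1,308.0609     3,924.1828      15,696.7311
  4     1,625.00     1,216.8009     4,867.2034      24,336.0172
  5     1,625.00     1,131.9078     5,659.5389      33,957.2333
  6     1,625.00     1,052.9375     6,317.6248      44,223.3736
  7    51,625.00    31,117.2218   217,820.5523   1,742,564.4185
  Σ                 38,744.7222   242,913.0611   1,872,238.0226
P = 38,744.7222.
Convexity = Σ t(t+1)·PV / [P·(1+y)²] = 1,872,238.0226 / (38,744.7222 × 1.155625) = 41.81495.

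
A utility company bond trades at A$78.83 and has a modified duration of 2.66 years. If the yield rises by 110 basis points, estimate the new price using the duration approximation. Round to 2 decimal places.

A$76.52

Duration approximation: ΔP/P ≈ -D_mod · Δy = -2.66 × (+0.011) = -0.029260.
New price ≈ 78.83 × (1 - 0.029260) = 76.5234342.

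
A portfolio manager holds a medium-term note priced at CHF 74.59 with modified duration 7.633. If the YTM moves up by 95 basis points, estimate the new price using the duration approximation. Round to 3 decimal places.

CHF 69.181

Duration approximation: ΔP/P ≈ -D_mod · Δy = -7.633 × (+0.0095) = -0.0725135.
New price ≈ 74.59 × (1 - 0.0725135) = 69.181218035.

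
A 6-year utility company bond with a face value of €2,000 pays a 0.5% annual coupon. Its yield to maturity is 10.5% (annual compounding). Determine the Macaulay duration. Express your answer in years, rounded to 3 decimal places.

Periodic yield y = 0.105. Discount each cash flow and weight by its year:
  t   CF        PV=CF/(1+0.105)^t    t·PV
  1        10.00         9.0498         9.0498
  2        10.00         8.1898        16.3797
  3        10.00         7.4116        22.2349
  4        10.00         6.7073        26.8294
  5        10.00         6.0700        30.3500
  6     2,010.00     1,104.1355     6,624.8132
  Σ                  1,141.5641     6,729.6569
Price P = Σ PV = 1,141.5641.
Macaulay duration = Σ(t·PV) / P = 6,729.6569 / 1,141.5641 = 5.89512 years.

5.895 years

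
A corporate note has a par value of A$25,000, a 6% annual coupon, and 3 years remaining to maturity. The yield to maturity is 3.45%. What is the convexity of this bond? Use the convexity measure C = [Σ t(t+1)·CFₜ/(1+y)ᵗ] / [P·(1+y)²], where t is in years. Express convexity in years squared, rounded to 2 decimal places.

With y = 0.0345:
  t   CF        PV=CF/(1+0.0345)^t    t·PV        t(t+1)·PV
  1     1,500.00     1,449.9758     1,449.9758       2,899.9517
  2     1,500.00     1,401.6199     2,803.2399       8,409.7197
  3    26,500.00    23,936.1550    71,808.4651     287,233.8603
  Σ                 26,787.7508    76,061.6808     298,543.5316
P = 26,787.7508.
Convexity = Σ t(t+1)·PV / [P·(1+y)²] = 298,543.5316 / (26,787.7508 × 1.070190) = 10.41383.

10.41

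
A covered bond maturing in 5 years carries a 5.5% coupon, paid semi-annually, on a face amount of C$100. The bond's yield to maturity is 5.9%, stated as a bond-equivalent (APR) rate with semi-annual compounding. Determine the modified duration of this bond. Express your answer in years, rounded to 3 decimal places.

4.306 years

Periodic yield y = 0.0295. First find Macaulay duration:
  t   CF        PV=CF/(1+0.0295)^t    t·PV
  1         2.75         2.6712         2.6712
  2         2.75         2.5947         5.1893
  3         2.75         2.5203         7.5609
  4         2.75         2.4481         9.7924
  5         2.75         2.3779        11.8897
  6         2.75         2.3098        13.8588
  7         2.75         2.2436        15.7053
  8         2.75         2.1793        17.4346
  9         2.75         2.1169        19.0519
  10      102.75        76.8278       768.2779
  Σ                     98.2896       871.4320
P = 98.2896; Macaulay duration = 871.4320 / 98.2896 = 8.86596 half-year periods = 4.43298 years.
Modified duration = D_Mac / (1 + y) = 4.43298 / 1.0295 = 4.30596 years.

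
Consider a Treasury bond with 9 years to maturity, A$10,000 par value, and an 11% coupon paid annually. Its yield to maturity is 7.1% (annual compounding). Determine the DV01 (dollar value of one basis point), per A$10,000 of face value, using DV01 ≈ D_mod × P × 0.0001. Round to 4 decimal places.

Periodic yield y = 0.071.
  t   CF        PV=CF/(1+0.071)^t    t·PV
  1     1,100.00     1,027.0775     1,027.0775
  2     1,100.00       958.9893     1,917.9785
  3     1,100.00       895.4148     2,686.2444
  4     1,100.00       836.0549     3,344.2196
  5     1,100.00       780.6302     3,903.1508
  6     1,100.00       728.8797     4,373.2783
  7     1,100.00       680.5600     4,763.9197
  8     1,100.00       635.4435     5,083.5477
  9    11,100.00     5,987.1169    53,884.0525
  Σ                 12,530.1667    80,983.4691
P = 12,530.1667; D_Mac = 6.46308 yrs; D_mod = 6.03462 yrs.
DV01 ≈ 6.03462 × 12,530.1667 × 0.0001 = 7.561482.

A$7.5615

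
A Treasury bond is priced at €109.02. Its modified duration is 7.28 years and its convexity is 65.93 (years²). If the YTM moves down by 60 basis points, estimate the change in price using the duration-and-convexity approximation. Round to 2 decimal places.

Duration effect: -D_mod·Δy = -7.28 × (-0.006) = +0.043680
Convexity effect: ½·C·(Δy)² = 0.5 × 65.93 × (-0.006)² = +0.00118674
ΔP/P ≈ +0.043680 + 0.00118674 = +0.04486674
ΔP ≈ 109.02 × (+0.04486674) = +4.8913719948.

+€4.89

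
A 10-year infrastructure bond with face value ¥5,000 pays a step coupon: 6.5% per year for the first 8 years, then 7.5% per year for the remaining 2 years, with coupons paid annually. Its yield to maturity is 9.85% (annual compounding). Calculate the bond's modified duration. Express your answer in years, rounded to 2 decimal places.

Periodic yield y = 0.0985. First find Macaulay duration:
  t   CF        PV=CF/(1+0.0985)^t    t·PV
  1       325.00       295.8580       295.8580
  2       325.00       269.3291       538.6581
  3       325.00       245.1789       735.5368
  4       325.00       223.1943       892.7772
  5       325.00       203.1810     1,015.9049
  6       325.00       184.9622     1,109.7732
  7       325.00       168.3771     1,178.6394
  8       325.00       153.2791     1,226.2326
  9       375.00       161.0018     1,449.0161
  10    5,375.00     2,100.7669    21,007.6685
  Σ                  4,005.1283    29,450.0651
P = 4,005.1283; Macaulay duration = 29,450.0651 / 4,005.1283 = 7.35309 years.
Modified duration = D_Mac / (1 + y) = 7.35309 / 1.0985 = 6.69375 years.

6.69 years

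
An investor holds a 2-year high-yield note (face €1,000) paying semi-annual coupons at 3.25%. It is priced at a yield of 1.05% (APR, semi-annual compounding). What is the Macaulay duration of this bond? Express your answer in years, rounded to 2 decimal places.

1.95 years

Periodic yield y = 0.00525. Discount each cash flow and weight by its period:
  t   CF        PV=CF/(1+0.00525)^t    t·PV
  1        16.25        16.1651        16.1651
  2        16.25        16.0807        32.1614
  3        16.25        15.9967        47.9902
  4     1,016.25       995.1859     3,980.7438
  Σ                  1,043.4285     4,077.0605
Price P = Σ PV = 1,043.4285.
Macaulay duration = Σ(t·PV) / P = 4,077.0605 / 1,043.4285 = 3.90737 half-year periods.
In years: 3.90737 / 2 = 1.95368 years.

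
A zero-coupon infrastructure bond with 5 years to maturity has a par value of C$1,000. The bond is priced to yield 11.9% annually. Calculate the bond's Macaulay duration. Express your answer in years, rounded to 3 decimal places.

A zero-coupon bond has a single cash flow at maturity, so its Macaulay duration equals its maturity: 5 years.

5.000 years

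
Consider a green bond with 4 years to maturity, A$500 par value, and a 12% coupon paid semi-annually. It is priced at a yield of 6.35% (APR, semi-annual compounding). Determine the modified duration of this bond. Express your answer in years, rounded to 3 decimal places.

Periodic yield y = 0.03175. First find Macaulay duration:
  t   CF        PV=CF/(1+0.03175)^t    t·PV
  1        30.00        29.0768        29.0768
  2        30.00        28.1820        56.3641
  3        30.00        27.3148        81.9444
  4        30.00        26.4742       105.8969
  5        30.00        25.6595       128.2977
  6        30.00        24.8699       149.2195
  7        30.00        24.1046       168.7322
  8       530.00       412.7433     3,301.9465
  Σ                    598.4252     4,021.4781
P = 598.4252; Macaulay duration = 4,021.4781 / 598.4252 = 6.72010 half-year periods = 3.36005 years.
Modified duration = D_Mac / (1 + y) = 3.36005 / 1.03175 = 3.25665 years.

3.257 years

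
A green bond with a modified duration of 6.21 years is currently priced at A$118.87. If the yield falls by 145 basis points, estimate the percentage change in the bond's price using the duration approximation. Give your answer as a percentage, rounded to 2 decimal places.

Duration approximation: ΔP/P ≈ -D_mod · Δy = -6.21 × (-0.0145) = +0.090045.
As a percentage: +9.0045%.

+9.00%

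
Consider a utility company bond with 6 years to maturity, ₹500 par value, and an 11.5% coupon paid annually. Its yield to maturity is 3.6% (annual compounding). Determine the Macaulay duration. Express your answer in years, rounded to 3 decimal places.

Periodic yield y = 0.036. Discount each cash flow and weight by its year:
  t   CF        PV=CF/(1+0.036)^t    t·PV
  1        57.50        55.5019        55.5019
  2        57.50        53.5733       107.1466
  3        57.50        51.7117       155.1350
  4        57.50        49.9147       199.6590
  5        57.50        48.1803       240.9013
  6       557.50       450.9063     2,705.4380
  Σ                    709.7882     3,463.7818
Price P = Σ PV = 709.7882.
Macaulay duration = Σ(t·PV) / P = 3,463.7818 / 709.7882 = 4.88002 years.

4.880 years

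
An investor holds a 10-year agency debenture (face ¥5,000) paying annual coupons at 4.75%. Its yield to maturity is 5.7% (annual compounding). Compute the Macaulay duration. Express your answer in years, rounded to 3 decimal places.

Periodic yield y = 0.057. Discount each cash flow and weight by its year:
  t   CF        PV=CF/(1+0.057)^t    t·PV
  1       237.50       224.6925       224.6925
  2       237.50       212.5757       425.1514
  3       237.50       201.1123       603.3369
  4       237.50       190.2671       761.0683
  5       237.50       180.0067       900.0335
  6       237.50       170.2996     1,021.7977
  7       237.50       161.1160     1,127.8121
  8       237.50       152.4276     1,219.4211
  9       237.50       144.2078     1,297.8701
  10    5,237.50     3,008.6673    30,086.6728
  Σ                  4,645.3727    37,667.8566
Price P = Σ PV = 4,645.3727.
Macaulay duration = Σ(t·PV) / P = 37,667.8566 / 4,645.3727 = 8.10868 years.

8.109 years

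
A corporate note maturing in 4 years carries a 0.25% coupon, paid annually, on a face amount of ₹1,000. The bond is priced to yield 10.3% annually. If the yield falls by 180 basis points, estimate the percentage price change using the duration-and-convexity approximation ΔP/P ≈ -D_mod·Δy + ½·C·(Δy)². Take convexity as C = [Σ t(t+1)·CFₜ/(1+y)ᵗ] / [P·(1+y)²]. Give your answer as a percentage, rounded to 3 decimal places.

+6.762%

With y = 0.103:
  t   CF        PV=CF/(1+0.103)^t    t·PV        t(t+1)·PV
  1         2.50         2.2665         2.2665           4.5331
  2         2.50         2.0549         4.1098          12.3294
  3         2.50         1.8630         5.5890          22.3560
  4     1,002.50       677.3020     2,709.2078      13,546.0392
  Σ                    683.4864     2,721.1732      13,585.2576
P = 683.4864; D_Mac = 3.98131 yrs; D_mod = 3.60953 yrs; C = 16.33755.
Duration effect: -3.60953 × (-0.018) = +0.064972
Convexity effect: 0.5 × 16.33755 × (-0.018)² = +0.0026467
ΔP/P ≈ +0.064972 + 0.0026467 = +0.067618 = +6.7618%.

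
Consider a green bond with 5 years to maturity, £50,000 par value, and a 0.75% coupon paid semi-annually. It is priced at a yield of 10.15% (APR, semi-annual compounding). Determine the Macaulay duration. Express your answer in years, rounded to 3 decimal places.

4.889 years

Periodic yield y = 0.05075. Discount each cash flow and weight by its period:
  t   CF        PV=CF/(1+0.05075)^t    t·PV
  1       187.50       178.4440       178.4440
  2       187.50       169.8253       339.6507
  3       187.50       161.6230       484.8689
  4       187.50       153.8168       615.2671
  5       187.50       146.3876       731.9380
  6       187.50       139.3172       835.9035
  7       187.50       132.5884       928.1187
  8       187.50       126.1845     1,009.4762
  9       187.50       120.0900     1,080.8096
  10   50,187.50    30,591.5566   305,915.5660
  Σ                 31,919.8333   312,120.0425
Price P = Σ PV = 31,919.8333.
Macaulay duration = Σ(t·PV) / P = 312,120.0425 / 31,919.8333 = 9.77825 half-year periods.
In years: 9.77825 / 2 = 4.88912 years.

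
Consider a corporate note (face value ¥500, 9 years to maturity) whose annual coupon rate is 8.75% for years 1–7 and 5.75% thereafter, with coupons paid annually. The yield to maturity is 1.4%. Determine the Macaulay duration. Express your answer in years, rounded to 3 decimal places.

Periodic yield y = 0.014. Discount each cash flow and weight by its year:
  t   CF        PV=CF/(1+0.014)^t    t·PV
  1        43.75        43.1460        43.1460
  2        43.75        42.5503        85.1005
  3        43.75        41.9628       125.8883
  4        43.75        41.3834       165.5336
  5        43.75        40.8120       204.0602
  6        43.75        40.2486       241.4913
  7        43.75        39.6929       277.8500
  8        28.75        25.7237       205.7900
  9       528.75       466.5614     4,199.0524
  Σ                    782.0810     5,547.9123
Price P = Σ PV = 782.0810.
Macaulay duration = Σ(t·PV) / P = 5,547.9123 / 782.0810 = 7.09378 years.

7.094 years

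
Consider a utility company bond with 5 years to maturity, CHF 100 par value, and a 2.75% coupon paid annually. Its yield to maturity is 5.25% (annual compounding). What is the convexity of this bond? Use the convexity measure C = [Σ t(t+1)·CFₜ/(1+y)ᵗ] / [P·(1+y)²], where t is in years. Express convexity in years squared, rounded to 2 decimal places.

With y = 0.0525:
  t   CF        PV=CF/(1+0.0525)^t    t·PV        t(t+1)·PV
  1         2.75         2.6128         2.6128           5.2257
  2         2.75         2.4825         4.9650          14.8950
  3         2.75         2.3587         7.0760          28.3040
  4         2.75         2.2410         8.9640          44.8202
  5       102.75        79.5557       397.7785       2,386.6710
  Σ                     89.2507       421.3964       2,479.9159
P = 89.2507.
Convexity = Σ t(t+1)·PV / [P·(1+y)²] = 2,479.9159 / (89.2507 × 1.107756) = 25.08309.

25.08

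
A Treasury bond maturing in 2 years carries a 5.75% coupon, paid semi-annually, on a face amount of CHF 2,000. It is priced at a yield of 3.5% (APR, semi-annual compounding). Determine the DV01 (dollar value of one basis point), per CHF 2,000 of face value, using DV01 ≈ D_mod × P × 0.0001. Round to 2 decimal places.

Periodic yield y = 0.0175.
  t   CF        PV=CF/(1+0.0175)^t    t·PV
  1        57.50        56.5111        56.5111
  2        57.50        55.5391       111.0782
  3        57.50        54.5839       163.7517
  4     2,057.50     1,919.5621     7,678.2485
  Σ                  2,086.1962     8,009.5895
P = 2,086.1962; D_Mac = 3.83933 half-year periods = 1.91966 yrs; D_mod = 1.88665 yrs.
DV01 ≈ 1.88665 × 2,086.1962 × 0.0001 = 0.393592.

CHF 0.39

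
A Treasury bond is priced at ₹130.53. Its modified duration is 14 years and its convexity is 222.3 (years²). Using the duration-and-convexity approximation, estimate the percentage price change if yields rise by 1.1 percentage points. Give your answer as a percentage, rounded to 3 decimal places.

Duration effect: -D_mod·Δy = -14 × (+0.011) = -0.154000
Convexity effect: ½·C·(Δy)² = 0.5 × 222.3 × (0.011)² = +0.01344915
ΔP/P ≈ -0.154000 + 0.01344915 = -0.14055085
= -14.055085%.

-14.055%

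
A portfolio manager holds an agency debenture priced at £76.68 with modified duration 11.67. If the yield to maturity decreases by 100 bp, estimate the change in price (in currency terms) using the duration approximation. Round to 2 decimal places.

Duration approximation: ΔP/P ≈ -D_mod · Δy = -11.67 × (-0.01) = +0.116700.
ΔP ≈ 76.68 × (+0.116700) = +8.948556.

+£8.95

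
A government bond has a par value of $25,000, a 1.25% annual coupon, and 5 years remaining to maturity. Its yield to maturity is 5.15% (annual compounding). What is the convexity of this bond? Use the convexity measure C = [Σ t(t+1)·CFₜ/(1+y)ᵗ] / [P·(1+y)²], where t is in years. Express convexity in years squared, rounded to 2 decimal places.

26.15

With y = 0.0515:
  t   CF        PV=CF/(1+0.0515)^t    t·PV        t(t+1)·PV
  1       312.50       297.1945       297.1945         594.3890
  2       312.50       282.6386       565.2772       1,695.8316
  3       312.50       268.7956       806.3869       3,225.5475
  4       312.50       255.6306     1,022.5226       5,112.6129
  5    25,312.50    19,691.9469    98,459.7344     590,758.4062
  Σ                 20,796.2062   101,151.1155     601,386.7871
P = 20,796.2062.
Convexity = Σ t(t+1)·PV / [P·(1+y)²] = 601,386.7871 / (20,796.2062 × 1.105652) = 26.15479.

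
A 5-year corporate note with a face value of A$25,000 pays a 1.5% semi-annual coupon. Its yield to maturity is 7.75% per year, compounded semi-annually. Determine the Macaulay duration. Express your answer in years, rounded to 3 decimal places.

4.802 years

Periodic yield y = 0.03875. Discount each cash flow and weight by its period:
  t   CF        PV=CF/(1+0.03875)^t    t·PV
  1       187.50       180.5054       180.5054
  2       187.50       173.7718       347.5435
  3       187.50       167.2893       501.8679
  4       187.50       161.0487       644.1947
  5       187.50       155.0408       775.2042
  6       187.50       149.2571       895.5427
  7       187.50       143.6892     1,005.8241
  8       187.50       138.3289     1,106.6313
  9       187.50       133.1686     1,198.5177
  10   25,187.50    17,221.6475   172,216.4750
  Σ                 18,623.7473   178,872.3065
Price P = Σ PV = 18,623.7473.
Macaulay duration = Σ(t·PV) / P = 178,872.3065 / 18,623.7473 = 9.60453 half-year periods.
In years: 9.60453 / 2 = 4.80226 years.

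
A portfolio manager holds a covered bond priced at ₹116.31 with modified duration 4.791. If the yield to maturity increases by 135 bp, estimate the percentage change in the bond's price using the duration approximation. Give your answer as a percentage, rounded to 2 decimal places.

Duration approximation: ΔP/P ≈ -D_mod · Δy = -4.791 × (+0.0135) = -0.0646785.
As a percentage: -6.46785%.

-6.47%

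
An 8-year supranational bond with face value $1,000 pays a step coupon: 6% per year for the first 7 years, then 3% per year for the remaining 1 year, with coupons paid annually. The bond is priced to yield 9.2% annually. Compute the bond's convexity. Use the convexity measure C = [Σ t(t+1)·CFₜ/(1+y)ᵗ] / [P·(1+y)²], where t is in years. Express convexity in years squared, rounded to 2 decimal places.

44.50

With y = 0.092:
  t   CF        PV=CF/(1+0.092)^t    t·PV        t(t+1)·PV
  1        60.00        54.9451        54.9451         109.8901
  2        60.00        50.3160       100.6320         301.8959
  3        60.00        46.0769       138.2307         552.9229
  4        60.00        42.1950       168.7799         843.8994
  5        60.00        38.6401       193.2004       1,159.2025
  6        60.00        35.3847       212.3082       1,486.1571
  7        60.00        32.4036       226.8249       1,814.5996
  8     1,030.00       509.3967     4,075.1735      36,676.5616
  Σ                    809.3579     5,170.0947      42,945.1291
P = 809.3579.
Convexity = Σ t(t+1)·PV / [P·(1+y)²] = 42,945.1291 / (809.3579 × 1.192464) = 44.49672.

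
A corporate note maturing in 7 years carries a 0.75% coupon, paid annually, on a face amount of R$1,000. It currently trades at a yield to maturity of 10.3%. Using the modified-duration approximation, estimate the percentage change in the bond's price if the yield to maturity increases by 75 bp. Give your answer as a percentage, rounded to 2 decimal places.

Periodic yield y = 0.103. Modified duration first:
  t   CF        PV=CF/(1+0.103)^t    t·PV
  1         7.50         6.7996         6.7996
  2         7.50         6.1647        12.3294
  3         7.50         5.5890        16.7670
  4         7.50         5.0671        20.2684
  5         7.50         4.5939        22.9696
  6         7.50         4.1649        24.9896
  7     1,007.50       507.2435     3,550.7043
  Σ                    539.6227     3,654.8279
P = 539.6227; D_Mac = 6.77293 yrs; D_mod = 6.77293/(1+0.103) = 6.14046 yrs.
ΔP/P ≈ -D_mod · Δy = -6.14046 × (+0.0075) = -0.046053 = -4.6053%.

-4.61%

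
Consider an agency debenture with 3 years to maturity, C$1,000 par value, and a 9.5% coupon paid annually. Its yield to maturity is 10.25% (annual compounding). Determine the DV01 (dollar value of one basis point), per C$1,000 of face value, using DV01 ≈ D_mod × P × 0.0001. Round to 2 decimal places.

Periodic yield y = 0.1025.
  t   CF        PV=CF/(1+0.1025)^t    t·PV
  1        95.00        86.1678        86.1678
  2        95.00        78.1567       156.3135
  3     1,095.00       817.1059     2,451.3176
  Σ                    981.4304     2,693.7988
P = 981.4304; D_Mac = 2.74477 yrs; D_mod = 2.48959 yrs.
DV01 ≈ 2.48959 × 981.4304 × 0.0001 = 0.244335.

C$0.24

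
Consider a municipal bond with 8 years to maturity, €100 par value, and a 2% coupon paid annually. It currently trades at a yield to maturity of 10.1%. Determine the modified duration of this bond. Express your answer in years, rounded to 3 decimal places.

6.588 years

Periodic yield y = 0.101. First find Macaulay duration:
  t   CF        PV=CF/(1+0.101)^t    t·PV
  1         2.00         1.8165         1.8165
  2         2.00         1.6499         3.2998
  3         2.00         1.4985         4.4956
  4         2.00         1.3611         5.4443
  5         2.00         1.2362         6.1811
  6         2.00         1.1228         6.7369
  7         2.00         1.0198         7.1387
  8       102.00        47.2391       377.9128
  Σ                     56.9440       413.0256
P = 56.9440; Macaulay duration = 413.0256 / 56.9440 = 7.25319 years.
Modified duration = D_Mac / (1 + y) = 7.25319 / 1.101 = 6.58782 years.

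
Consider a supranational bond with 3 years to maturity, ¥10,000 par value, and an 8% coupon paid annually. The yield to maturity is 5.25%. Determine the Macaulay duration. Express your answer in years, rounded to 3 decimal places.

Periodic yield y = 0.0525. Discount each cash flow and weight by its year:
  t   CF        PV=CF/(1+0.0525)^t    t·PV
  1       800.00       760.0950       760.0950
  2       800.00       722.1805     1,444.3611
  3    10,800.00     9,263.1232    27,789.3697
  Σ                 10,745.3988    29,993.8258
Price P = Σ PV = 10,745.3988.
Macaulay duration = Σ(t·PV) / P = 29,993.8258 / 10,745.3988 = 2.79132 years.

2.791 years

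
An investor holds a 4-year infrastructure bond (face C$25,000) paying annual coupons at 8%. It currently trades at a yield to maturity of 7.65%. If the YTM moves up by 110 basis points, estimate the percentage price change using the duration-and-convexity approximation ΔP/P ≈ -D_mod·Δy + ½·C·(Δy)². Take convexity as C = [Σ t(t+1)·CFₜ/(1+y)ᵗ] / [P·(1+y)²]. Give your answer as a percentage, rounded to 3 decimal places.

-3.568%

With y = 0.0765:
  t   CF        PV=CF/(1+0.0765)^t    t·PV        t(t+1)·PV
  1     2,000.00     1,857.8727     1,857.8727       3,715.7455
  2     2,000.00     1,725.8456     3,451.6911      10,355.0733
  3     2,000.00     1,603.2007     4,809.6021      19,238.4084
  4    27,000.00    20,105.1643    80,420.6574     402,103.2869
  Σ                 25,292.0833    90,539.8233     435,412.5141
P = 25,292.0833; D_Mac = 3.57977 yrs; D_mod = 3.32538 yrs; C = 14.85553.
Duration effect: -3.32538 × (+0.011) = -0.036579
Convexity effect: 0.5 × 14.85553 × (0.011)² = +0.0008988
ΔP/P ≈ -0.036579 + 0.0008988 = -0.035680 = -3.5680%.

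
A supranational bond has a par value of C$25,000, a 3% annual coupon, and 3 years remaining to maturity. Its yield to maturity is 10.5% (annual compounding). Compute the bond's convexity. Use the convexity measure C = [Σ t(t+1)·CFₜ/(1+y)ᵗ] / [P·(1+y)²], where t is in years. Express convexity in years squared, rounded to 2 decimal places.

With y = 0.105:
  t   CF        PV=CF/(1+0.105)^t    t·PV        t(t+1)·PV
  1       750.00       678.7330       678.7330       1,357.4661
  2       750.00       614.2380     1,228.4761       3,685.4282
  3    25,750.00    19,084.9224    57,254.7673     229,019.0693
  Σ                 20,377.8935    59,161.9764     234,061.9636
P = 20,377.8935.
Convexity = Σ t(t+1)·PV / [P·(1+y)²] = 234,061.9636 / (20,377.8935 × 1.221025) = 9.40691.

9.41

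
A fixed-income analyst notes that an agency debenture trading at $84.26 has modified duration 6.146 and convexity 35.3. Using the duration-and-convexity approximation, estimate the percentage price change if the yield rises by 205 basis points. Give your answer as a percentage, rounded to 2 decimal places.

-11.86%

Duration effect: -D_mod·Δy = -6.146 × (+0.0205) = -0.125993
Convexity effect: ½·C·(Δy)² = 0.5 × 35.3 × (0.0205)² = +0.0074174125
ΔP/P ≈ -0.125993 + 0.0074174125 = -0.1185755875
= -11.85755875%.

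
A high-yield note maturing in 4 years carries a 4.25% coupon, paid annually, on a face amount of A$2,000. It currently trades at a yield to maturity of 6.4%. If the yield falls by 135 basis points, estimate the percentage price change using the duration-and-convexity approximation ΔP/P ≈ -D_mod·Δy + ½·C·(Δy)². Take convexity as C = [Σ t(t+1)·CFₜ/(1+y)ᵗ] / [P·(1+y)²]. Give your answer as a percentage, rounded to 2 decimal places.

With y = 0.064:
  t   CF        PV=CF/(1+0.064)^t    t·PV        t(t+1)·PV
  1        85.00        79.8872        79.8872         159.7744
  2        85.00        75.0820       150.1639         450.4918
  3        85.00        70.5658       211.6973         846.7892
  4     2,085.00     1,626.8202     6,507.2807      32,536.4033
  Σ                  1,852.3551     6,949.0291      33,993.4588
P = 1,852.3551; D_Mac = 3.75146 yrs; D_mod = 3.52580 yrs; C = 16.21018.
Duration effect: -3.52580 × (-0.0135) = +0.047598
Convexity effect: 0.5 × 16.21018 × (-0.0135)² = +0.0014772
ΔP/P ≈ +0.047598 + 0.0014772 = +0.049076 = +4.9076%.

+4.91%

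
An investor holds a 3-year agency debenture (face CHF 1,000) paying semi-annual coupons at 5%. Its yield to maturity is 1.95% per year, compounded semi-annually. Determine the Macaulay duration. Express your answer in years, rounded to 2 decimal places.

2.83 years

Periodic yield y = 0.00975. Discount each cash flow and weight by its period:
  t   CF        PV=CF/(1+0.00975)^t    t·PV
  1        25.00        24.7586        24.7586
  2        25.00        24.5195        49.0391
  3        25.00        24.2828        72.8483
  4        25.00        24.0483        96.1932
  5        25.00        23.8161       119.0805
  6     1,025.00       967.0317     5,802.1900
  Σ                  1,088.4570     6,164.1098
Price P = Σ PV = 1,088.4570.
Macaulay duration = Σ(t·PV) / P = 6,164.1098 / 1,088.4570 = 5.66316 half-year periods.
In years: 5.66316 / 2 = 2.83158 years.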